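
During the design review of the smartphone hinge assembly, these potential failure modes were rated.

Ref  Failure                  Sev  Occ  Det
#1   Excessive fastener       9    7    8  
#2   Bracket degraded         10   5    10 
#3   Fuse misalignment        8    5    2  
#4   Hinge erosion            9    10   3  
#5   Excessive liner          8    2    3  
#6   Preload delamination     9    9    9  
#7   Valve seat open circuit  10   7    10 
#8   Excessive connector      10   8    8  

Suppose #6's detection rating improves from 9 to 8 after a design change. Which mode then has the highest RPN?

#7

RPN = Severity × Occurrence × Detection:
  #1: 9 × 7 × 8 = 504
  #2: 10 × 5 × 10 = 500
  #3: 8 × 5 × 2 = 80
  #4: 9 × 10 × 3 = 270
  #5: 8 × 2 × 3 = 48
  #6: 9 × 9 × 9 = 729
  #7: 10 × 7 × 10 = 700
  #8: 10 × 8 × 8 = 640
After action: #6 → 9 × 9 × 8 = 648.
Revised RPNs: #7=700, #6=648, #8=640, #1=504, #2=500, #4=270, #3=80, #5=48.
Highest is now #7 (700).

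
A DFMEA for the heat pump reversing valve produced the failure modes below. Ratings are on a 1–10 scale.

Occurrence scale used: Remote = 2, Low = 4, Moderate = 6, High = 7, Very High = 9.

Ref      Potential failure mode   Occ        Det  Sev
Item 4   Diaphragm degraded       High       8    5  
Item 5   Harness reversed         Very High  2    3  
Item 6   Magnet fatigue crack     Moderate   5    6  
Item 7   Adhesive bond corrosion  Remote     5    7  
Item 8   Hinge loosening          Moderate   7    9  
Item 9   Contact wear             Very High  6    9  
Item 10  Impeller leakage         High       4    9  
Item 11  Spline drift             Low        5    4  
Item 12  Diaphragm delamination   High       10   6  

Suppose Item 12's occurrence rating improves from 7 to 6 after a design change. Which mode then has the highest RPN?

Item 9

RPN = Severity × Occurrence × Detection:
  Item 4: 5 × 7 × 8 = 280
  Item 5: 3 × 9 × 2 = 54
  Item 6: 6 × 6 × 5 = 180
  Item 7: 7 × 2 × 5 = 70
  Item 8: 9 × 6 × 7 = 378
  Item 9: 9 × 9 × 6 = 486
  Item 10: 9 × 7 × 4 = 252
  Item 11: 4 × 4 × 5 = 80
  Item 12: 6 × 7 × 10 = 420
After action: Item 12 → 6 × 6 × 10 = 360.
Revised RPNs: Item 9=486, Item 8=378, Item 12=360, Item 4=280, Item 10=252, Item 6=180, Item 11=80, Item 7=70, Item 5=54.
Highest is now Item 9 (486).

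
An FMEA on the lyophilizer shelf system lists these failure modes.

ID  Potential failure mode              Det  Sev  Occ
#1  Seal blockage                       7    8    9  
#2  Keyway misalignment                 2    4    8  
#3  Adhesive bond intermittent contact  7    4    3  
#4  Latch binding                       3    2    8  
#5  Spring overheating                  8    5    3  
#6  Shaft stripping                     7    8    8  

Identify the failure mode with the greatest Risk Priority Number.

RPN = Severity × Occurrence × Detection:
  #1: 8 × 9 × 7 = 504
  #2: 4 × 8 × 2 = 64
  #3: 4 × 3 × 7 = 84
  #4: 2 × 8 × 3 = 48
  #5: 5 × 3 × 8 = 120
  #6: 8 × 8 × 7 = 448
Highest RPN is 504 → #1.

#1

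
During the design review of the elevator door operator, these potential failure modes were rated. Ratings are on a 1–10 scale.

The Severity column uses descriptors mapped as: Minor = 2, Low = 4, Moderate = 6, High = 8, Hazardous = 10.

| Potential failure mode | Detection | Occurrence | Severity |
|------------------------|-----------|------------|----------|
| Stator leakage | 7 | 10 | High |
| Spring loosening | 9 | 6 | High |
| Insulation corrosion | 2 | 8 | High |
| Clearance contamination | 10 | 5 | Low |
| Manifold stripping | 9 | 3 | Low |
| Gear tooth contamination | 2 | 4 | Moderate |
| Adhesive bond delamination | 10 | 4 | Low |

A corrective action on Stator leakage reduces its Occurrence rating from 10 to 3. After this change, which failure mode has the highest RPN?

RPN = Severity × Occurrence × Detection:
  Stator leakage: 8 × 10 × 7 = 560
  Spring loosening: 8 × 6 × 9 = 432
  Insulation corrosion: 8 × 8 × 2 = 128
  Clearance contamination: 4 × 5 × 10 = 200
  Manifold stripping: 4 × 3 × 9 = 108
  Gear tooth contamination: 6 × 4 × 2 = 48
  Adhesive bond delamination: 4 × 4 × 10 = 160
After action: Stator leakage → 8 × 3 × 7 = 168.
Revised RPNs: Spring loosening=432, Clearance contamination=200, Stator leakage=168, Adhesive bond delamination=160, Insulation corrosion=128, Manifold stripping=108, Gear tooth contamination=48.
Highest is now Spring loosening (432).

Spring loosening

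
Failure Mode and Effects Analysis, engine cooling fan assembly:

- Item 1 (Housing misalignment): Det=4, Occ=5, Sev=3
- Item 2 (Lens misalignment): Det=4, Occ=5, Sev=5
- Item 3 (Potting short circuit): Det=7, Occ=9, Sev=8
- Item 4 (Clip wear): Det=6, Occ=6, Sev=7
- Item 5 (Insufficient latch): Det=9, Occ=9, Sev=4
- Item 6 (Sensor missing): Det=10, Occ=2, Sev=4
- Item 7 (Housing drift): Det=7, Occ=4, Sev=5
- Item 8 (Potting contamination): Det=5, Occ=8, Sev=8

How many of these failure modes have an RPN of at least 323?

2

RPN = Severity × Occurrence × Detection:
  Item 1: 3 × 5 × 4 = 60
  Item 2: 5 × 5 × 4 = 100
  Item 3: 8 × 9 × 7 = 504
  Item 4: 7 × 6 × 6 = 252
  Item 5: 4 × 9 × 9 = 324
  Item 6: 4 × 2 × 10 = 80
  Item 7: 5 × 4 × 7 = 140
  Item 8: 8 × 8 × 5 = 320
Modes with RPN ≥ 323: Item 3 (504), Item 5 (324) → 2.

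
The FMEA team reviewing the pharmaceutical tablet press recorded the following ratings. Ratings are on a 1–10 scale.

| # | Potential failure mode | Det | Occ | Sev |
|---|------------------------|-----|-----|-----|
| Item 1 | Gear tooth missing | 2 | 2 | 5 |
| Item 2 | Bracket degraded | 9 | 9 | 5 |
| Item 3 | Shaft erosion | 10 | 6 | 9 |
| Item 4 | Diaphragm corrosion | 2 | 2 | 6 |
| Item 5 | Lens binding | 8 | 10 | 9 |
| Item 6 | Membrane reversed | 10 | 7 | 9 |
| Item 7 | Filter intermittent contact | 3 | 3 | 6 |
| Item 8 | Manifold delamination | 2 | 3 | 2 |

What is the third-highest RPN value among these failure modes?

RPN = Severity × Occurrence × Detection:
  Item 1: 5 × 2 × 2 = 20
  Item 2: 5 × 9 × 9 = 405
  Item 3: 9 × 6 × 10 = 540
  Item 4: 6 × 2 × 2 = 24
  Item 5: 9 × 10 × 8 = 720
  Item 6: 9 × 7 × 10 = 630
  Item 7: 6 × 3 × 3 = 54
  Item 8: 2 × 3 × 2 = 12
Sorted descending: 720, 630, 540, 405, 54, 24, 20, 12.
The third-highest RPN is 540 (Item 3).

540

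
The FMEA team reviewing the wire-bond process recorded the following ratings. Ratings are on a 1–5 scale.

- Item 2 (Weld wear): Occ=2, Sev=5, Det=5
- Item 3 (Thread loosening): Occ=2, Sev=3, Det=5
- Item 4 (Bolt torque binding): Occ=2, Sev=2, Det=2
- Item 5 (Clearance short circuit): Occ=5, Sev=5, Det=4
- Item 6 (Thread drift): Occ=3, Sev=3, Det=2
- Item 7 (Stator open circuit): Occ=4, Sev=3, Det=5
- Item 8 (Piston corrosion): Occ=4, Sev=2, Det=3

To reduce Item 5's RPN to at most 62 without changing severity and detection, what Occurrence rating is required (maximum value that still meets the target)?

Item 5: S=5, O=5, D=4 → current RPN = 100.
Fixed product = 20. Need 20 × O ≤ 62, so O ≤ 62/20 = 3.10.
Maximum integer Occurrence rating = 3 (gives RPN 60; O=4 would give 80 > 62).

3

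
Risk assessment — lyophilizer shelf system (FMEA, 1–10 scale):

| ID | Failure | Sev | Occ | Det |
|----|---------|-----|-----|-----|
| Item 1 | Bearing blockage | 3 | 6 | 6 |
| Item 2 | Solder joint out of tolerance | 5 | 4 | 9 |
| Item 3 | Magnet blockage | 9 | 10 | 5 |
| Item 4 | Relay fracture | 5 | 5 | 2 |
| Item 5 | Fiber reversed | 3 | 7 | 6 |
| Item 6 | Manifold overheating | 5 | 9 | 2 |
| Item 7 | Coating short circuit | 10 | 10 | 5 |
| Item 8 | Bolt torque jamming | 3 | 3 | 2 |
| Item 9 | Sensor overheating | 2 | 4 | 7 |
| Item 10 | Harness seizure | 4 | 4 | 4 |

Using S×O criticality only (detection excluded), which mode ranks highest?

Item 7

Criticality = Severity × Occurrence:
  Item 1: 3 × 6 = 18
  Item 2: 5 × 4 = 20
  Item 3: 9 × 10 = 90
  Item 4: 5 × 5 = 25
  Item 5: 3 × 7 = 21
  Item 6: 5 × 9 = 45
  Item 7: 10 × 10 = 100
  Item 8: 3 × 3 = 9
  Item 9: 2 × 4 = 8
  Item 10: 4 × 4 = 16
Highest criticality is 100 → Item 7.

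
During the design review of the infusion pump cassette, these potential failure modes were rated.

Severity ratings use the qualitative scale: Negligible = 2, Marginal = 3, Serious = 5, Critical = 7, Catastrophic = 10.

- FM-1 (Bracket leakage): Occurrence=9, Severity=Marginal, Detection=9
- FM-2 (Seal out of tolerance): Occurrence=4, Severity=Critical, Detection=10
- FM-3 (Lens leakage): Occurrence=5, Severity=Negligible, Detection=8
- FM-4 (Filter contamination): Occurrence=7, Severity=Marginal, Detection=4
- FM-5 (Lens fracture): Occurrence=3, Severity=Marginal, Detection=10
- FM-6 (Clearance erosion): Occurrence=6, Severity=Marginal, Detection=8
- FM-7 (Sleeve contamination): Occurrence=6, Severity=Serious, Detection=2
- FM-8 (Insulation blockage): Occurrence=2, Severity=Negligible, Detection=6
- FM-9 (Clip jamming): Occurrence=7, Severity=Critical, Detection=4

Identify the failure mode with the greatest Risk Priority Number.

FM-2

RPN = Severity × Occurrence × Detection:
  FM-1: 3 × 9 × 9 = 243
  FM-2: 7 × 4 × 10 = 280
  FM-3: 2 × 5 × 8 = 80
  FM-4: 3 × 7 × 4 = 84
  FM-5: 3 × 3 × 10 = 90
  FM-6: 3 × 6 × 8 = 144
  FM-7: 5 × 6 × 2 = 60
  FM-8: 2 × 2 × 6 = 24
  FM-9: 7 × 7 × 4 = 196
Highest RPN is 280 → FM-2.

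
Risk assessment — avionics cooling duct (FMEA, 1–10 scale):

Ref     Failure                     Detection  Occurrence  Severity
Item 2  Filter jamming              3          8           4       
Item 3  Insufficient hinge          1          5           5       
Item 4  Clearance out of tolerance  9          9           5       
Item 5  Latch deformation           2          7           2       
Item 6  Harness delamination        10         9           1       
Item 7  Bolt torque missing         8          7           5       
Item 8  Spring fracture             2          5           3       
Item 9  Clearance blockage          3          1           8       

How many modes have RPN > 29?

5

RPN = Severity × Occurrence × Detection:
  Item 2: 4 × 8 × 3 = 96
  Item 3: 5 × 5 × 1 = 25
  Item 4: 5 × 9 × 9 = 405
  Item 5: 2 × 7 × 2 = 28
  Item 6: 1 × 9 × 10 = 90
  Item 7: 5 × 7 × 8 = 280
  Item 8: 3 × 5 × 2 = 30
  Item 9: 8 × 1 × 3 = 24
Modes with RPN > 29: Item 2 (96), Item 4 (405), Item 6 (90), Item 7 (280), Item 8 (30) → 5.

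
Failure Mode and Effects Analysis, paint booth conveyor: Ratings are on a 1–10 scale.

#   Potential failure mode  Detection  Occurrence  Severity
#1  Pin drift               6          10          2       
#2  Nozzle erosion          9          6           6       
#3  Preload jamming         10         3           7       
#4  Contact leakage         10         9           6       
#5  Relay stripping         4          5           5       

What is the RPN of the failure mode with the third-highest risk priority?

210

RPN = Severity × Occurrence × Detection:
  #1: 2 × 10 × 6 = 120
  #2: 6 × 6 × 9 = 324
  #3: 7 × 3 × 10 = 210
  #4: 6 × 9 × 10 = 540
  #5: 5 × 5 × 4 = 100
Sorted descending: 540, 324, 210, 120, 100.
The third-highest RPN is 210 (#3).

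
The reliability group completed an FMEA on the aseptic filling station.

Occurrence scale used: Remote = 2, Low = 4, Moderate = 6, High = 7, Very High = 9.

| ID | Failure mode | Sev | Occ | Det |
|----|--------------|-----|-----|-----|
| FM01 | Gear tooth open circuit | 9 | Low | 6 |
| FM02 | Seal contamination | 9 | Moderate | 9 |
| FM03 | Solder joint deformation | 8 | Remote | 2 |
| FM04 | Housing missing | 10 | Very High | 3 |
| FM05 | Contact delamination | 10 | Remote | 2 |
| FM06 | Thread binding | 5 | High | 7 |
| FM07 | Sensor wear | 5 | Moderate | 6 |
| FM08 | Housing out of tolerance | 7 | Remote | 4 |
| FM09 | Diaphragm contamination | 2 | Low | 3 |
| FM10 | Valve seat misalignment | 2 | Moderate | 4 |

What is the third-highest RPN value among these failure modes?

245

RPN = Severity × Occurrence × Detection:
  FM01: 9 × 4 × 6 = 216
  FM02: 9 × 6 × 9 = 486
  FM03: 8 × 2 × 2 = 32
  FM04: 10 × 9 × 3 = 270
  FM05: 10 × 2 × 2 = 40
  FM06: 5 × 7 × 7 = 245
  FM07: 5 × 6 × 6 = 180
  FM08: 7 × 2 × 4 = 56
  FM09: 2 × 4 × 3 = 24
  FM10: 2 × 6 × 4 = 48
Sorted descending: 486, 270, 245, 216, 180, 56, 48, 40, 32, 24.
The third-highest RPN is 245 (FM06).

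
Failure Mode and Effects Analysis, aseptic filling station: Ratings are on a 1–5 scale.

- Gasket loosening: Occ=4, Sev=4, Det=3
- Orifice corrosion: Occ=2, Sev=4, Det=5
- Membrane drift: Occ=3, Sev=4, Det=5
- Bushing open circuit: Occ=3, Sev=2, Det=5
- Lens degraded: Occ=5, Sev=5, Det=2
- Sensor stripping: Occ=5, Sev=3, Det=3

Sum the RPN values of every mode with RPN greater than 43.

RPN = Severity × Occurrence × Detection:
  Gasket loosening: 4 × 4 × 3 = 48
  Orifice corrosion: 4 × 2 × 5 = 40
  Membrane drift: 4 × 3 × 5 = 60
  Bushing open circuit: 2 × 3 × 5 = 30
  Lens degraded: 5 × 5 × 2 = 50
  Sensor stripping: 3 × 5 × 3 = 45
RPN > 43: Gasket loosening (48), Membrane drift (60), Lens degraded (50), Sensor stripping (45).
Sum: 48 + 60 + 50 + 45 = 203.

203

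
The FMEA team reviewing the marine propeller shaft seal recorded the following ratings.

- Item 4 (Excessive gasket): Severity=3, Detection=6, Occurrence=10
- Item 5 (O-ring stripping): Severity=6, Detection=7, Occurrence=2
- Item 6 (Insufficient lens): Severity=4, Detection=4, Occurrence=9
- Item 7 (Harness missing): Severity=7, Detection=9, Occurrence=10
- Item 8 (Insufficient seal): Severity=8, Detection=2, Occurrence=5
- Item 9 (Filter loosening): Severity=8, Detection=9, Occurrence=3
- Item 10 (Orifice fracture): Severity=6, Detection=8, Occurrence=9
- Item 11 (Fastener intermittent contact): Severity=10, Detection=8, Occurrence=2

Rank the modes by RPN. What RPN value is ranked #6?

RPN = Severity × Occurrence × Detection:
  Item 4: 3 × 10 × 6 = 180
  Item 5: 6 × 2 × 7 = 84
  Item 6: 4 × 9 × 4 = 144
  Item 7: 7 × 10 × 9 = 630
  Item 8: 8 × 5 × 2 = 80
  Item 9: 8 × 3 × 9 = 216
  Item 10: 6 × 9 × 8 = 432
  Item 11: 10 × 2 × 8 = 160
Sorted descending: 630, 432, 216, 180, 160, 144, 84, 80.
The sixth-highest RPN is 144 (Item 6).

144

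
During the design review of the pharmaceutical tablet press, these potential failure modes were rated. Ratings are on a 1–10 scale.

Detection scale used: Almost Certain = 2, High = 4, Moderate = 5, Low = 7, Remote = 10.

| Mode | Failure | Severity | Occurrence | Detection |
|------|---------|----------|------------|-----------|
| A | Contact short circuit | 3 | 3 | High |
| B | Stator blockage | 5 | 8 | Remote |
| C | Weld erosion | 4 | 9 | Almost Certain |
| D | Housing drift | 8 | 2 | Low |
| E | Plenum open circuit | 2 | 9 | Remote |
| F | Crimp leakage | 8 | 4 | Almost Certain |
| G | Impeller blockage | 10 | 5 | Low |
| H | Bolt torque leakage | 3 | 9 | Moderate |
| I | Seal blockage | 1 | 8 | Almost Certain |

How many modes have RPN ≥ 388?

1

RPN = Severity × Occurrence × Detection:
  A: 3 × 3 × 4 = 36
  B: 5 × 8 × 10 = 400
  C: 4 × 9 × 2 = 72
  D: 8 × 2 × 7 = 112
  E: 2 × 9 × 10 = 180
  F: 8 × 4 × 2 = 64
  G: 10 × 5 × 7 = 350
  H: 3 × 9 × 5 = 135
  I: 1 × 8 × 2 = 16
Modes with RPN ≥ 388: B (400) → 1.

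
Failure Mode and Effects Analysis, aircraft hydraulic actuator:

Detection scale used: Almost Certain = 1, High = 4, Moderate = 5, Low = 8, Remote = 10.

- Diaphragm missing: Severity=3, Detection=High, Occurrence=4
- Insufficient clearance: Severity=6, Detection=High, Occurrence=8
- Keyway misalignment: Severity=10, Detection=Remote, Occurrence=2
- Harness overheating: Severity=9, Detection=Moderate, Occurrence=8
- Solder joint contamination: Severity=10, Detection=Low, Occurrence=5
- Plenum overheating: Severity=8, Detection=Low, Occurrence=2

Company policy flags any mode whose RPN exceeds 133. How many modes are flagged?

RPN = Severity × Occurrence × Detection:
  Diaphragm missing: 3 × 4 × 4 = 48
  Insufficient clearance: 6 × 8 × 4 = 192
  Keyway misalignment: 10 × 2 × 10 = 200
  Harness overheating: 9 × 8 × 5 = 360
  Solder joint contamination: 10 × 5 × 8 = 400
  Plenum overheating: 8 × 2 × 8 = 128
Modes with RPN > 133: Insufficient clearance (192), Keyway misalignment (200), Harness overheating (360), Solder joint contamination (400) → 4.

4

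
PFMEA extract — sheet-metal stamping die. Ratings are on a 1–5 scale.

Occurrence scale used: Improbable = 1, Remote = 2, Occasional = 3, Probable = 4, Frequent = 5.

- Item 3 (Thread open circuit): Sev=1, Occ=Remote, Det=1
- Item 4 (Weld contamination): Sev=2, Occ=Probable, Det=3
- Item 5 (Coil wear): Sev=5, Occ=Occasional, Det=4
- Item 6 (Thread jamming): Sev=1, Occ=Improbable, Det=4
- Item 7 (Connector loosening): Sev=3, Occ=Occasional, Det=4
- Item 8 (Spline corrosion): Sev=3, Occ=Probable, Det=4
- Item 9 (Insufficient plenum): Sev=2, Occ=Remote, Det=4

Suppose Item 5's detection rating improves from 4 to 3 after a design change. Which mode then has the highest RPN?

Item 8

RPN = Severity × Occurrence × Detection:
  Item 3: 1 × 2 × 1 = 2
  Item 4: 2 × 4 × 3 = 24
  Item 5: 5 × 3 × 4 = 60
  Item 6: 1 × 1 × 4 = 4
  Item 7: 3 × 3 × 4 = 36
  Item 8: 3 × 4 × 4 = 48
  Item 9: 2 × 2 × 4 = 16
After action: Item 5 → 5 × 3 × 3 = 45.
Revised RPNs: Item 8=48, Item 5=45, Item 7=36, Item 4=24, Item 9=16, Item 6=4, Item 3=2.
Highest is now Item 8 (48).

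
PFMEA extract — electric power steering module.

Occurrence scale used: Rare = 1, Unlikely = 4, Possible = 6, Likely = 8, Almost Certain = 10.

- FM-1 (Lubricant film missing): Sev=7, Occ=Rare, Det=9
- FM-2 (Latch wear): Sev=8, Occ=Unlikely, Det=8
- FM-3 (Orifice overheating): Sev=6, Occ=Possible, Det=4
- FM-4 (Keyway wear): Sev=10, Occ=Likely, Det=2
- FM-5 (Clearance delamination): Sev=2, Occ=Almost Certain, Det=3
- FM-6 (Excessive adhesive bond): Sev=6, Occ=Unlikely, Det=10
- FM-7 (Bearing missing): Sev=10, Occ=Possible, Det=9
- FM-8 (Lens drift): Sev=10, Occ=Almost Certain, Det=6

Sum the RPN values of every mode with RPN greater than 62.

2003

RPN = Severity × Occurrence × Detection:
  FM-1: 7 × 1 × 9 = 63
  FM-2: 8 × 4 × 8 = 256
  FM-3: 6 × 6 × 4 = 144
  FM-4: 10 × 8 × 2 = 160
  FM-5: 2 × 10 × 3 = 60
  FM-6: 6 × 4 × 10 = 240
  FM-7: 10 × 6 × 9 = 540
  FM-8: 10 × 10 × 6 = 600
RPN > 62: FM-1 (63), FM-2 (256), FM-3 (144), FM-4 (160), FM-6 (240), FM-7 (540), FM-8 (600).
Sum: 63 + 256 + 144 + 160 + 240 + 540 + 600 = 2003.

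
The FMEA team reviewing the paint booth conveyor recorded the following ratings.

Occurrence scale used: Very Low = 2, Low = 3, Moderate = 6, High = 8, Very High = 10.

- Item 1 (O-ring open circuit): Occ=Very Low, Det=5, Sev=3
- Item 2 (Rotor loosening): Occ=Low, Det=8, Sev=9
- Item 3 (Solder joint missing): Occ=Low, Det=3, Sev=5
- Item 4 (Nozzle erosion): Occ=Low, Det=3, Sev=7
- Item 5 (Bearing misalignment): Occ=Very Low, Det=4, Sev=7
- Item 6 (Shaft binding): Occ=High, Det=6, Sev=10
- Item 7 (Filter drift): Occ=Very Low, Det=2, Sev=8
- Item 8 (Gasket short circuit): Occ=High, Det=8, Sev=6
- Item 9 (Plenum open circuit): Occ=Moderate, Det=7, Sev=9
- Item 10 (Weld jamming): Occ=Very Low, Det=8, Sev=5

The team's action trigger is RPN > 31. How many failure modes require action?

9

RPN = Severity × Occurrence × Detection:
  Item 1: 3 × 2 × 5 = 30
  Item 2: 9 × 3 × 8 = 216
  Item 3: 5 × 3 × 3 = 45
  Item 4: 7 × 3 × 3 = 63
  Item 5: 7 × 2 × 4 = 56
  Item 6: 10 × 8 × 6 = 480
  Item 7: 8 × 2 × 2 = 32
  Item 8: 6 × 8 × 8 = 384
  Item 9: 9 × 6 × 7 = 378
  Item 10: 5 × 2 × 8 = 80
Modes with RPN > 31: Item 2 (216), Item 3 (45), Item 4 (63), Item 5 (56), Item 6 (480), Item 7 (32), Item 8 (384), Item 9 (378), Item 10 (80) → 9.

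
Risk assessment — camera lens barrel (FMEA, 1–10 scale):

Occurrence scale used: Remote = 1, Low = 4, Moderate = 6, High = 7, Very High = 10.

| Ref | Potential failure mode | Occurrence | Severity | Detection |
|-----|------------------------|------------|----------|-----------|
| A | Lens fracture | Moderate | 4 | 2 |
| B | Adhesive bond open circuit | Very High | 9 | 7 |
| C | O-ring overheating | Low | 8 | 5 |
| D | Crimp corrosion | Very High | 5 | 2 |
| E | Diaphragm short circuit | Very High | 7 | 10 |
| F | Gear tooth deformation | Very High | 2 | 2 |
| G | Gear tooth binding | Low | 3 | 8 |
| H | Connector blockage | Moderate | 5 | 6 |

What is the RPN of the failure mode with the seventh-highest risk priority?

RPN = Severity × Occurrence × Detection:
  A: 4 × 6 × 2 = 48
  B: 9 × 10 × 7 = 630
  C: 8 × 4 × 5 = 160
  D: 5 × 10 × 2 = 100
  E: 7 × 10 × 10 = 700
  F: 2 × 10 × 2 = 40
  G: 3 × 4 × 8 = 96
  H: 5 × 6 × 6 = 180
Sorted descending: 700, 630, 180, 160, 100, 96, 48, 40.
The seventh-highest RPN is 48 (A).

48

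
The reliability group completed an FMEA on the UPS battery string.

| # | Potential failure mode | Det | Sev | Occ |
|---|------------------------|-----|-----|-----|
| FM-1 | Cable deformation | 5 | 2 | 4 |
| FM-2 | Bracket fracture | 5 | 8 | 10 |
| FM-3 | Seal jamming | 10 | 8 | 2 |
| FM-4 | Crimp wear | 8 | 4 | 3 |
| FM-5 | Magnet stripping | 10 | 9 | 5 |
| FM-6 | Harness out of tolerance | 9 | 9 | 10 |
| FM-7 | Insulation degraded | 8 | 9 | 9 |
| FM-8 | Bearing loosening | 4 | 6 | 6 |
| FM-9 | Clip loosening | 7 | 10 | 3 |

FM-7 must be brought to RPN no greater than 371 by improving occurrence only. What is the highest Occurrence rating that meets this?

5

FM-7: S=9, O=9, D=8 → current RPN = 648.
Fixed product = 72. Need 72 × O ≤ 371, so O ≤ 371/72 = 5.15.
Maximum integer Occurrence rating = 5 (gives RPN 360; O=6 would give 432 > 371).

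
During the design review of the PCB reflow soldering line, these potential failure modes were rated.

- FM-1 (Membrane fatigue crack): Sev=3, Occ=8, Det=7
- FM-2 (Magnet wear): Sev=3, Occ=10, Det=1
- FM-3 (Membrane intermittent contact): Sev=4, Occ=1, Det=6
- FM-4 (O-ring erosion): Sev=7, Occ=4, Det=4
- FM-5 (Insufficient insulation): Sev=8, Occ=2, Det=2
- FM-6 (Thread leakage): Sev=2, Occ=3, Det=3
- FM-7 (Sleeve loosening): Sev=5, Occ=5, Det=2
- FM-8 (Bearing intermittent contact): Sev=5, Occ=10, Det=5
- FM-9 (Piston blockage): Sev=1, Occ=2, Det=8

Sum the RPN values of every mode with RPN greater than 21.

RPN = Severity × Occurrence × Detection:
  FM-1: 3 × 8 × 7 = 168
  FM-2: 3 × 10 × 1 = 30
  FM-3: 4 × 1 × 6 = 24
  FM-4: 7 × 4 × 4 = 112
  FM-5: 8 × 2 × 2 = 32
  FM-6: 2 × 3 × 3 = 18
  FM-7: 5 × 5 × 2 = 50
  FM-8: 5 × 10 × 5 = 250
  FM-9: 1 × 2 × 8 = 16
RPN > 21: FM-1 (168), FM-2 (30), FM-3 (24), FM-4 (112), FM-5 (32), FM-7 (50), FM-8 (250).
Sum: 168 + 30 + 24 + 112 + 32 + 50 + 250 = 666.

666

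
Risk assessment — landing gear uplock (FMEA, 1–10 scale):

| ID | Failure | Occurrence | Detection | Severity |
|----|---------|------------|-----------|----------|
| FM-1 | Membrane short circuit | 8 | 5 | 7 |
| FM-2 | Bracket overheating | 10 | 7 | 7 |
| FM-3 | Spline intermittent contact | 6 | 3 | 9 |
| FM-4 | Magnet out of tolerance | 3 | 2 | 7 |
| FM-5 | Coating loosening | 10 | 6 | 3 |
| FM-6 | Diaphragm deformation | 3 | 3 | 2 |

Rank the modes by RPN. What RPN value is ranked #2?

280

RPN = Severity × Occurrence × Detection:
  FM-1: 7 × 8 × 5 = 280
  FM-2: 7 × 10 × 7 = 490
  FM-3: 9 × 6 × 3 = 162
  FM-4: 7 × 3 × 2 = 42
  FM-5: 3 × 10 × 6 = 180
  FM-6: 2 × 3 × 3 = 18
Sorted descending: 490, 280, 180, 162, 42, 18.
The second-highest RPN is 280 (FM-1).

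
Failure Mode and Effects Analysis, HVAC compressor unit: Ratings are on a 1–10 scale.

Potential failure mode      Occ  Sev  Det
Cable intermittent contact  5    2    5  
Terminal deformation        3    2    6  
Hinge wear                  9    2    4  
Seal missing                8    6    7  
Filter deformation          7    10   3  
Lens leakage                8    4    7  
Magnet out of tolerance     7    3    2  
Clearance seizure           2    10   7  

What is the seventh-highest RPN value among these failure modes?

RPN = Severity × Occurrence × Detection:
  Cable intermittent contact: 2 × 5 × 5 = 50
  Terminal deformation: 2 × 3 × 6 = 36
  Hinge wear: 2 × 9 × 4 = 72
  Seal missing: 6 × 8 × 7 = 336
  Filter deformation: 10 × 7 × 3 = 210
  Lens leakage: 4 × 8 × 7 = 224
  Magnet out of tolerance: 3 × 7 × 2 = 42
  Clearance seizure: 10 × 2 × 7 = 140
Sorted descending: 336, 224, 210, 140, 72, 50, 42, 36.
The seventh-highest RPN is 42 (Magnet out of tolerance).

42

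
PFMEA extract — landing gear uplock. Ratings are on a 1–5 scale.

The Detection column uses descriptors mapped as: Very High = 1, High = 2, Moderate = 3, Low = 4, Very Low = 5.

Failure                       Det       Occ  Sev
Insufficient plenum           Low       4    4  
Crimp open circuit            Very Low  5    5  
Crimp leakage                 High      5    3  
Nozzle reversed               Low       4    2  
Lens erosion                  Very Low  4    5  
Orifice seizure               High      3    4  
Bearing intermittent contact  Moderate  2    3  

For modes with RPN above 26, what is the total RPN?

RPN = Severity × Occurrence × Detection:
  Insufficient plenum: 4 × 4 × 4 = 64
  Crimp open circuit: 5 × 5 × 5 = 125
  Crimp leakage: 3 × 5 × 2 = 30
  Nozzle reversed: 2 × 4 × 4 = 32
  Lens erosion: 5 × 4 × 5 = 100
  Orifice seizure: 4 × 3 × 2 = 24
  Bearing intermittent contact: 3 × 2 × 3 = 18
RPN > 26: Insufficient plenum (64), Crimp open circuit (125), Crimp leakage (30), Nozzle reversed (32), Lens erosion (100).
Sum: 64 + 125 + 30 + 32 + 100 = 351.

351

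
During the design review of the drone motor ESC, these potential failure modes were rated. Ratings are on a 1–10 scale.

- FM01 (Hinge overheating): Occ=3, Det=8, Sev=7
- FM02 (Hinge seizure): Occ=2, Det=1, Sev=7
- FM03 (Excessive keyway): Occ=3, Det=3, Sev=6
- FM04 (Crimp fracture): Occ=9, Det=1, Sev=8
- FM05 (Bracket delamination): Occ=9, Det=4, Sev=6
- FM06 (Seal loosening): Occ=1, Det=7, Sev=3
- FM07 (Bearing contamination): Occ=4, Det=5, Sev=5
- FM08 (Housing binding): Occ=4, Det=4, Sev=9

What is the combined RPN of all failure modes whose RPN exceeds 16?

RPN = Severity × Occurrence × Detection:
  FM01: 7 × 3 × 8 = 168
  FM02: 7 × 2 × 1 = 14
  FM03: 6 × 3 × 3 = 54
  FM04: 8 × 9 × 1 = 72
  FM05: 6 × 9 × 4 = 216
  FM06: 3 × 1 × 7 = 21
  FM07: 5 × 4 × 5 = 100
  FM08: 9 × 4 × 4 = 144
RPN > 16: FM01 (168), FM03 (54), FM04 (72), FM05 (216), FM06 (21), FM07 (100), FM08 (144).
Sum: 168 + 54 + 72 + 216 + 21 + 100 + 144 = 775.

775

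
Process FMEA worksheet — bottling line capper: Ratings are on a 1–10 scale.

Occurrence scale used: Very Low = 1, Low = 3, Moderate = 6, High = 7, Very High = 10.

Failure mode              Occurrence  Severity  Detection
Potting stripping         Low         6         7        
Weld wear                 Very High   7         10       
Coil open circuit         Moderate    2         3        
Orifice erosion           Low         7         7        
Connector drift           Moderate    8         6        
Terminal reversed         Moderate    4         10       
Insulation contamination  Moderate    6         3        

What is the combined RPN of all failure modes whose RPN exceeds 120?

1501

RPN = Severity × Occurrence × Detection:
  Potting stripping: 6 × 3 × 7 = 126
  Weld wear: 7 × 10 × 10 = 700
  Coil open circuit: 2 × 6 × 3 = 36
  Orifice erosion: 7 × 3 × 7 = 147
  Connector drift: 8 × 6 × 6 = 288
  Terminal reversed: 4 × 6 × 10 = 240
  Insulation contamination: 6 × 6 × 3 = 108
RPN > 120: Potting stripping (126), Weld wear (700), Orifice erosion (147), Connector drift (288), Terminal reversed (240).
Sum: 126 + 700 + 147 + 288 + 240 = 1501.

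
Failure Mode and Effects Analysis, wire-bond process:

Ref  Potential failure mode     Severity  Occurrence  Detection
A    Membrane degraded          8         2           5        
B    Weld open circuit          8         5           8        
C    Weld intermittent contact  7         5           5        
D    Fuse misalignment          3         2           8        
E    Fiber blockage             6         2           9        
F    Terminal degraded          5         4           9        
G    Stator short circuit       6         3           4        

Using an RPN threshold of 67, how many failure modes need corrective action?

RPN = Severity × Occurrence × Detection:
  A: 8 × 2 × 5 = 80
  B: 8 × 5 × 8 = 320
  C: 7 × 5 × 5 = 175
  D: 3 × 2 × 8 = 48
  E: 6 × 2 × 9 = 108
  F: 5 × 4 × 9 = 180
  G: 6 × 3 × 4 = 72
Modes with RPN ≥ 67: A (80), B (320), C (175), E (108), F (180), G (72) → 6.

6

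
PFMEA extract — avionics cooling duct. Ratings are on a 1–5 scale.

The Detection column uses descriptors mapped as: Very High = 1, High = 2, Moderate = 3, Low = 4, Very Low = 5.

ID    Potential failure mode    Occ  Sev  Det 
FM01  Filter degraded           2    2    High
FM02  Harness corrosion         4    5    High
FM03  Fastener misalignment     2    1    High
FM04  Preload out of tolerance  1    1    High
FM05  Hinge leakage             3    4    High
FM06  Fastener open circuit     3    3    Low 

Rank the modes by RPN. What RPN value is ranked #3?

RPN = Severity × Occurrence × Detection:
  FM01: 2 × 2 × 2 = 8
  FM02: 5 × 4 × 2 = 40
  FM03: 1 × 2 × 2 = 4
  FM04: 1 × 1 × 2 = 2
  FM05: 4 × 3 × 2 = 24
  FM06: 3 × 3 × 4 = 36
Sorted descending: 40, 36, 24, 8, 4, 2.
The third-highest RPN is 24 (FM05).

24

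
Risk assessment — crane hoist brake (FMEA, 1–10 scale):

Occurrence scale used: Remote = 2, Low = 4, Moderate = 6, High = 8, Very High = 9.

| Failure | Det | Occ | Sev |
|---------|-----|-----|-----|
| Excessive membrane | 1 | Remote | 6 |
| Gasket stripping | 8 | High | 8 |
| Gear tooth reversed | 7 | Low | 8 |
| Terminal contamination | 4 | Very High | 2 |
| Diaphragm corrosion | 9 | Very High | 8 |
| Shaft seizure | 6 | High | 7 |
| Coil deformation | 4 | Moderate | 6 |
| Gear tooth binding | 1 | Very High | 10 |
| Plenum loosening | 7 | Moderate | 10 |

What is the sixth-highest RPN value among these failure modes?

144

RPN = Severity × Occurrence × Detection:
  Excessive membrane: 6 × 2 × 1 = 12
  Gasket stripping: 8 × 8 × 8 = 512
  Gear tooth reversed: 8 × 4 × 7 = 224
  Terminal contamination: 2 × 9 × 4 = 72
  Diaphragm corrosion: 8 × 9 × 9 = 648
  Shaft seizure: 7 × 8 × 6 = 336
  Coil deformation: 6 × 6 × 4 = 144
  Gear tooth binding: 10 × 9 × 1 = 90
  Plenum loosening: 10 × 6 × 7 = 420
Sorted descending: 648, 512, 420, 336, 224, 144, 90, 72, 12.
The sixth-highest RPN is 144 (Coil deformation).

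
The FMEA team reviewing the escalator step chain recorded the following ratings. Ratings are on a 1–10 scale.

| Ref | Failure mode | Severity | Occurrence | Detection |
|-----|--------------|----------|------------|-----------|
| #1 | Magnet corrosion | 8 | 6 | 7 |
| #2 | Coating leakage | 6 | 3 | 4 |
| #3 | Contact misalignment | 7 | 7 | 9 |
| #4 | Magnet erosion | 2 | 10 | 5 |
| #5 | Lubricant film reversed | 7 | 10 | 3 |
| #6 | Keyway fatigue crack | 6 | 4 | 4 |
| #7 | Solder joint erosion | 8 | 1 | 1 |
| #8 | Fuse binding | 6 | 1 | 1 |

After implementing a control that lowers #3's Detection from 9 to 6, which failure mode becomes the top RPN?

#1

RPN = Severity × Occurrence × Detection:
  #1: 8 × 6 × 7 = 336
  #2: 6 × 3 × 4 = 72
  #3: 7 × 7 × 9 = 441
  #4: 2 × 10 × 5 = 100
  #5: 7 × 10 × 3 = 210
  #6: 6 × 4 × 4 = 96
  #7: 8 × 1 × 1 = 8
  #8: 6 × 1 × 1 = 6
After action: #3 → 7 × 7 × 6 = 294.
Revised RPNs: #1=336, #3=294, #5=210, #4=100, #6=96, #2=72, #7=8, #8=6.
Highest is now #1 (336).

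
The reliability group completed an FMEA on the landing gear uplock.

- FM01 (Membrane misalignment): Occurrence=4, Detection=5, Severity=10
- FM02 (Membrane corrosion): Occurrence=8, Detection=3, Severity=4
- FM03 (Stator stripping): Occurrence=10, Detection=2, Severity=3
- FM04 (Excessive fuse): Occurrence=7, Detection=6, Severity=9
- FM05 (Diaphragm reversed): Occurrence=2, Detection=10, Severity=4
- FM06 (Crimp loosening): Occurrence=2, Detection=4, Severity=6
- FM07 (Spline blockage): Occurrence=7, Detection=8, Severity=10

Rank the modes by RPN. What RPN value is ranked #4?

96

RPN = Severity × Occurrence × Detection:
  FM01: 10 × 4 × 5 = 200
  FM02: 4 × 8 × 3 = 96
  FM03: 3 × 10 × 2 = 60
  FM04: 9 × 7 × 6 = 378
  FM05: 4 × 2 × 10 = 80
  FM06: 6 × 2 × 4 = 48
  FM07: 10 × 7 × 8 = 560
Sorted descending: 560, 378, 200, 96, 80, 60, 48.
The fourth-highest RPN is 96 (FM02).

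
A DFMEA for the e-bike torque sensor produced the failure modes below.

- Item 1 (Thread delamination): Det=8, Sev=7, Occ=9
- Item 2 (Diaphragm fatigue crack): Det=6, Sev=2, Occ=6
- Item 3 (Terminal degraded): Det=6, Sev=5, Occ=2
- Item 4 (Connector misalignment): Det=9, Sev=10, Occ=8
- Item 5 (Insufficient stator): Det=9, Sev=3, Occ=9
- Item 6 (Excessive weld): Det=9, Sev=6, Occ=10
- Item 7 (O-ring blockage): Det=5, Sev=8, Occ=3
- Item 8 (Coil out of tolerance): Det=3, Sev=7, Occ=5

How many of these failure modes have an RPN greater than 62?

7

RPN = Severity × Occurrence × Detection:
  Item 1: 7 × 9 × 8 = 504
  Item 2: 2 × 6 × 6 = 72
  Item 3: 5 × 2 × 6 = 60
  Item 4: 10 × 8 × 9 = 720
  Item 5: 3 × 9 × 9 = 243
  Item 6: 6 × 10 × 9 = 540
  Item 7: 8 × 3 × 5 = 120
  Item 8: 7 × 5 × 3 = 105
Modes with RPN > 62: Item 1 (504), Item 2 (72), Item 4 (720), Item 5 (243), Item 6 (540), Item 7 (120), Item 8 (105) → 7.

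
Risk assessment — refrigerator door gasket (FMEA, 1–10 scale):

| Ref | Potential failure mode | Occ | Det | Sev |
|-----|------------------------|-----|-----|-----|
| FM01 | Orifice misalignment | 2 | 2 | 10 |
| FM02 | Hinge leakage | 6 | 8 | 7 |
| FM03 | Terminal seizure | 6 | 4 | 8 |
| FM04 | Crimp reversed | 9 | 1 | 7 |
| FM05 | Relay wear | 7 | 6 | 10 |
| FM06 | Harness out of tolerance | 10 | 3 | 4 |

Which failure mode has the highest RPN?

FM05

RPN = Severity × Occurrence × Detection:
  FM01: 10 × 2 × 2 = 40
  FM02: 7 × 6 × 8 = 336
  FM03: 8 × 6 × 4 = 192
  FM04: 7 × 9 × 1 = 63
  FM05: 10 × 7 × 6 = 420
  FM06: 4 × 10 × 3 = 120
Highest RPN is 420 → FM05.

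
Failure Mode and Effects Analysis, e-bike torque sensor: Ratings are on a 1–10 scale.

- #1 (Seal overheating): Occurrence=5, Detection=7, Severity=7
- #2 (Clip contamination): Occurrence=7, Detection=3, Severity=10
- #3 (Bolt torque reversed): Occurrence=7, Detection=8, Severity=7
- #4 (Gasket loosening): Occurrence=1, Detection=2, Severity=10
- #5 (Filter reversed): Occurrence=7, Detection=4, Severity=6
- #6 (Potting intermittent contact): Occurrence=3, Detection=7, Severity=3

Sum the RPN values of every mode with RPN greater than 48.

RPN = Severity × Occurrence × Detection:
  #1: 7 × 5 × 7 = 245
  #2: 10 × 7 × 3 = 210
  #3: 7 × 7 × 8 = 392
  #4: 10 × 1 × 2 = 20
  #5: 6 × 7 × 4 = 168
  #6: 3 × 3 × 7 = 63
RPN > 48: #1 (245), #2 (210), #3 (392), #5 (168), #6 (63).
Sum: 245 + 210 + 392 + 168 + 63 = 1078.

1078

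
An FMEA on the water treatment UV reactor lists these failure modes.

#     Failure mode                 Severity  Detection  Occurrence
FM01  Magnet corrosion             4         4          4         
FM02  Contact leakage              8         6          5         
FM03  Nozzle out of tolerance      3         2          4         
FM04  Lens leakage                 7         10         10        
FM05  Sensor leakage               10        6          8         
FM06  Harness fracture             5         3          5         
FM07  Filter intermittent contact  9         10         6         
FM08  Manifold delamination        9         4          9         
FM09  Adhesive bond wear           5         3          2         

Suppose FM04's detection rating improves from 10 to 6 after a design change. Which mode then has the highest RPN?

FM07

RPN = Severity × Occurrence × Detection:
  FM01: 4 × 4 × 4 = 64
  FM02: 8 × 5 × 6 = 240
  FM03: 3 × 4 × 2 = 24
  FM04: 7 × 10 × 10 = 700
  FM05: 10 × 8 × 6 = 480
  FM06: 5 × 5 × 3 = 75
  FM07: 9 × 6 × 10 = 540
  FM08: 9 × 9 × 4 = 324
  FM09: 5 × 2 × 3 = 30
After action: FM04 → 7 × 10 × 6 = 420.
Revised RPNs: FM07=540, FM05=480, FM04=420, FM08=324, FM02=240, FM06=75, FM01=64, FM09=30, FM03=24.
Highest is now FM07 (540).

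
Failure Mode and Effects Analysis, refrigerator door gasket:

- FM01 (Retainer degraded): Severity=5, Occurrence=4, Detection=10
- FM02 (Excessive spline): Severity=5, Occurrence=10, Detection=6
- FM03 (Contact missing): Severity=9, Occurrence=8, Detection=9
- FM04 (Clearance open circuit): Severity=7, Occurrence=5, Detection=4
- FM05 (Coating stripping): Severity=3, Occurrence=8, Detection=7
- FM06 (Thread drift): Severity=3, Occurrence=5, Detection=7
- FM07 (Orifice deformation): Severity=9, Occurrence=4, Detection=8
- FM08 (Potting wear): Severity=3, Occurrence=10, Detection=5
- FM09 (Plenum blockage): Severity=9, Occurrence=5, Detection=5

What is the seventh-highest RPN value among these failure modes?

150

RPN = Severity × Occurrence × Detection:
  FM01: 5 × 4 × 10 = 200
  FM02: 5 × 10 × 6 = 300
  FM03: 9 × 8 × 9 = 648
  FM04: 7 × 5 × 4 = 140
  FM05: 3 × 8 × 7 = 168
  FM06: 3 × 5 × 7 = 105
  FM07: 9 × 4 × 8 = 288
  FM08: 3 × 10 × 5 = 150
  FM09: 9 × 5 × 5 = 225
Sorted descending: 648, 300, 288, 225, 200, 168, 150, 140, 105.
The seventh-highest RPN is 150 (FM08).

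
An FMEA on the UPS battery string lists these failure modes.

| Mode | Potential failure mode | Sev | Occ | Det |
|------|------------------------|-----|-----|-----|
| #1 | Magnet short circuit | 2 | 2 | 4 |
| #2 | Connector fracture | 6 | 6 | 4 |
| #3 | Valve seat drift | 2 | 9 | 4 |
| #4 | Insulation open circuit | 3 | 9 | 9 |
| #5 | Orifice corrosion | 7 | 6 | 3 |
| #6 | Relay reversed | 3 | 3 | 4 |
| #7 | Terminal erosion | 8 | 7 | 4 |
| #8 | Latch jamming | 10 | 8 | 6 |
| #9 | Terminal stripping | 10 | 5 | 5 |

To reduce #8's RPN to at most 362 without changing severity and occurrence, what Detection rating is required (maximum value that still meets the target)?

#8: S=10, O=8, D=6 → current RPN = 480.
Fixed product = 80. Need 80 × D ≤ 362, so D ≤ 362/80 = 4.53.
Maximum integer Detection rating = 4 (gives RPN 320; D=5 would give 400 > 362).

4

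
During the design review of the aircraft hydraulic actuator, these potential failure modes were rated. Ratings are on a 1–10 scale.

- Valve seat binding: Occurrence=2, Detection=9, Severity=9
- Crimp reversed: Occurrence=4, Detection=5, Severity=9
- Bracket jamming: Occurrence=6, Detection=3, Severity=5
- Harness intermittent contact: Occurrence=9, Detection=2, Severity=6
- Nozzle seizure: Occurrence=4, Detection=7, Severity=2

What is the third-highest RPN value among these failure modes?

108

RPN = Severity × Occurrence × Detection:
  Valve seat binding: 9 × 2 × 9 = 162
  Crimp reversed: 9 × 4 × 5 = 180
  Bracket jamming: 5 × 6 × 3 = 90
  Harness intermittent contact: 6 × 9 × 2 = 108
  Nozzle seizure: 2 × 4 × 7 = 56
Sorted descending: 180, 162, 108, 90, 56.
The third-highest RPN is 108 (Harness intermittent contact).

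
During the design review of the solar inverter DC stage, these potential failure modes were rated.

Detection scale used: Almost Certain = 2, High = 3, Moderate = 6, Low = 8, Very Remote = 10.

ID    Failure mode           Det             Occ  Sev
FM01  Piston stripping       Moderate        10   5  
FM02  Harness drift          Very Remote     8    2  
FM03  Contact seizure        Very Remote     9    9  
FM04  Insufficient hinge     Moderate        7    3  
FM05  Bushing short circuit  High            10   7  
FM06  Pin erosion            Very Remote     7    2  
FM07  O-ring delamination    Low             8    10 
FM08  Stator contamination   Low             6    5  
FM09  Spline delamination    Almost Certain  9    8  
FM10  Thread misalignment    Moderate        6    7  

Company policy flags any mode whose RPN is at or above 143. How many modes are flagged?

8

RPN = Severity × Occurrence × Detection:
  FM01: 5 × 10 × 6 = 300
  FM02: 2 × 8 × 10 = 160
  FM03: 9 × 9 × 10 = 810
  FM04: 3 × 7 × 6 = 126
  FM05: 7 × 10 × 3 = 210
  FM06: 2 × 7 × 10 = 140
  FM07: 10 × 8 × 8 = 640
  FM08: 5 × 6 × 8 = 240
  FM09: 8 × 9 × 2 = 144
  FM10: 7 × 6 × 6 = 252
Modes with RPN ≥ 143: FM01 (300), FM02 (160), FM03 (810), FM05 (210), FM07 (640), FM08 (240), FM09 (144), FM10 (252) → 8.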